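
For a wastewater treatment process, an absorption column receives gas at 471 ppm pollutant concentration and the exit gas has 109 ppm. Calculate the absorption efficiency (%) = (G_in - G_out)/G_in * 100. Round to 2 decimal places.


Efficiency = (G_in - G_out) / G_in * 100%
Efficiency = (471 - 109) / 471 * 100
Efficiency = 362 / 471 * 100
Efficiency = 76.86%


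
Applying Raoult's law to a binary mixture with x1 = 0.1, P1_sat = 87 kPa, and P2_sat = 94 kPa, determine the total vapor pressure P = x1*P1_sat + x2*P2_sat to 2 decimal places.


P = x1*P1_sat + x2*P2_sat
x2 = 1 - x1 = 1 - 0.1 = 0.9
P = 0.1*87 + 0.9*94
P = 8.7 + 84.6
P = 93.30 kPa


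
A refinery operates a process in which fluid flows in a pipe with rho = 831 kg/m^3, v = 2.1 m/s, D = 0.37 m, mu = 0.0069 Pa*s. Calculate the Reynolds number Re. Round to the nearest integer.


Re = rho * v * D / mu
Re = 831 * 2.1 * 0.37 / 0.0069
Re = 645.687 / 0.0069
Re = 93578


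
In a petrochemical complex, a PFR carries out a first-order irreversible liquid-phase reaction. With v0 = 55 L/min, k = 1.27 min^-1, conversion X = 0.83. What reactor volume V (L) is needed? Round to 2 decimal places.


V = (v0/k) * ln(1/(1-X))
V = (55/1.27) * ln(1/(1-0.83))
V = 43.307087 * ln(5.882353)
V = 43.307087 * 1.771957
V = 76.74 L


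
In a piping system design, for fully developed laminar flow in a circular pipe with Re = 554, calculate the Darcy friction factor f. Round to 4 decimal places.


f = 64 / Re
f = 64 / 554
f = 0.1155


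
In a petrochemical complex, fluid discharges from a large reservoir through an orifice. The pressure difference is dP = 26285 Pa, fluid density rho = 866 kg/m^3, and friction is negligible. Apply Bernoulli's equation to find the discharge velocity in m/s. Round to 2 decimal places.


v = sqrt(2*dP/rho)
v = sqrt(2*26285/866)
v = sqrt(60.704388)
v = 7.79 m/s


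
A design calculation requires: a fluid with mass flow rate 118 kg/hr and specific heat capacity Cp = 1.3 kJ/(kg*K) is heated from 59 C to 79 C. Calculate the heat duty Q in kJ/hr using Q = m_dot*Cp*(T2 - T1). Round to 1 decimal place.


Q = m_dot * Cp * (T2 - T1)
Q = 118 * 1.3 * (79 - 59)
Q = 118 * 1.3 * 20
Q = 3068.0 kJ/hr


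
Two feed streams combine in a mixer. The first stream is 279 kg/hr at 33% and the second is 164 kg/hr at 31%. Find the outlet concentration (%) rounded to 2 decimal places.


Mass balance on solute: F1*x1 + F2*x2 = F3*x3
F3 = F1 + F2 = 279 + 164 = 443 kg/hr
x3 = (F1*x1 + F2*x2)/F3
x3 = (279*0.33 + 164*0.31) / 443
x3 = 32.26%


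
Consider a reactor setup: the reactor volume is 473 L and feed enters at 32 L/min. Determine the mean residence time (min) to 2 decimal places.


tau = V / v0
tau = 473 / 32
tau = 14.78 min


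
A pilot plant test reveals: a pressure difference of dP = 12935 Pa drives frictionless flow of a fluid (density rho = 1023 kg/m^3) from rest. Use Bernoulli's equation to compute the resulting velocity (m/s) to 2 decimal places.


v = sqrt(2*dP/rho)
v = sqrt(2*12935/1023)
v = sqrt(25.288368)
v = 5.03 m/s


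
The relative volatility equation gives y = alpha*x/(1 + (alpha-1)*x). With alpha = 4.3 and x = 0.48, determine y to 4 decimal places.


y = alpha*x / (1 + (alpha-1)*x)
y = 4.3*0.48 / (1 + (4.3-1)*0.48)
y = 2.064 / (1 + 1.584)
y = 2.064 / 2.584
y = 0.7988


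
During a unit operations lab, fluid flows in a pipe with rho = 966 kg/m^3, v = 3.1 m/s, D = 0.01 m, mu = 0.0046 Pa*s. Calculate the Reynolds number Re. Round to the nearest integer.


Re = rho * v * D / mu
Re = 966 * 3.1 * 0.01 / 0.0046
Re = 29.946 / 0.0046
Re = 6510


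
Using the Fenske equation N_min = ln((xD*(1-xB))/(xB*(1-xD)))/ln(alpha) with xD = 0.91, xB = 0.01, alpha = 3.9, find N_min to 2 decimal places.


N_min = ln((xD*(1-xB))/(xB*(1-xD))) / ln(alpha)
Numerator inside ln: 0.9009 / 0.0009 = 1001.0
ln(1001.0) = 6.908755
ln(alpha) = ln(3.9) = 1.360977
N_min = 6.908755 / 1.360977 = 5.08


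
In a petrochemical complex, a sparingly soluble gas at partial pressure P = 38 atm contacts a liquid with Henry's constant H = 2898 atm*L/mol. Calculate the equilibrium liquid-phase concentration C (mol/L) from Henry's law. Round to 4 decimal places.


C = P / H
C = 38 / 2898
C = 0.0131 mol/L


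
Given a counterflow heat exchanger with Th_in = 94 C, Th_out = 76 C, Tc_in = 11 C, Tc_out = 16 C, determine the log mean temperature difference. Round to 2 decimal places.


dT1 = Th_in - Tc_out = 94 - 16 = 78
dT2 = Th_out - Tc_in = 76 - 11 = 65
LMTD = (dT1 - dT2) / ln(dT1/dT2)
LMTD = (78 - 65) / ln(78/65)
LMTD = 71.30 K


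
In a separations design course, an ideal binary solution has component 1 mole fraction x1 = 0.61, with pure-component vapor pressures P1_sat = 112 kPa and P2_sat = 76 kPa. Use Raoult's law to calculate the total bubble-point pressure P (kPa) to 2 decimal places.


P = x1*P1_sat + x2*P2_sat
x2 = 1 - x1 = 1 - 0.61 = 0.39
P = 0.61*112 + 0.39*76
P = 68.32 + 29.64
P = 97.96 kPa


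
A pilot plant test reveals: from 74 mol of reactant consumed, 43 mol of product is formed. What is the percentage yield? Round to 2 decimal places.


Yield = (moles product / moles consumed) * 100%
Yield = (43 / 74) * 100
Yield = 0.5811 * 100
Yield = 58.11%


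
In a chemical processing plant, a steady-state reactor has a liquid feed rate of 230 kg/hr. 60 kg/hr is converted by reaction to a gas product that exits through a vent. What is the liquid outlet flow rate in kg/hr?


Steady-state mass balance on the main outlet: F_out = F_in - F_removed
F_out = 230 - 60
F_out = 170 kg/hr


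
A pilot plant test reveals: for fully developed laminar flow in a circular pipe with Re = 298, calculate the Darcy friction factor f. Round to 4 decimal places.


f = 64 / Re
f = 64 / 298
f = 0.2148


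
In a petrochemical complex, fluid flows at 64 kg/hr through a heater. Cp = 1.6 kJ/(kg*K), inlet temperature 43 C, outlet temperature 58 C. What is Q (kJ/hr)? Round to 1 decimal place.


Q = m_dot * Cp * (T2 - T1)
Q = 64 * 1.6 * (58 - 43)
Q = 64 * 1.6 * 15
Q = 1536.0 kJ/hr


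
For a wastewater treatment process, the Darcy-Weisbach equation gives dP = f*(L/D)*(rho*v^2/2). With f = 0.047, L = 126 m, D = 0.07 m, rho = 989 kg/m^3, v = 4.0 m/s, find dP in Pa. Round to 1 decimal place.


dP = f * (L/D) * (rho*v^2/2)
dP = 0.047 * (126/0.07) * (989*4.0^2/2)
L/D = 1800.0
rho*v^2/2 = 989*16.0/2 = 7912.0
dP = 0.047 * 1800.0 * 7912.0
dP = 669355.2 Pa


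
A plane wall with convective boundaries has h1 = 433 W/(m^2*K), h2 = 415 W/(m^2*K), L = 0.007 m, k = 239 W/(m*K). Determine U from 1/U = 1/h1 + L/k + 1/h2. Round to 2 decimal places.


1/U = 1/h1 + L/k + 1/h2
1/U = 1/433 + 0.007/239 + 1/415
1/U = 0.0023094688 + 2.92887e-05 + 0.0024096386
1/U = 0.0047483961
U = 210.60 W/(m^2*K)


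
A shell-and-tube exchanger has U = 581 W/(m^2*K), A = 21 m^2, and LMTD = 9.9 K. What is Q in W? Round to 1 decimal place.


Q = U * A * LMTD
Q = 581 * 21 * 9.9
Q = 120789.9 W


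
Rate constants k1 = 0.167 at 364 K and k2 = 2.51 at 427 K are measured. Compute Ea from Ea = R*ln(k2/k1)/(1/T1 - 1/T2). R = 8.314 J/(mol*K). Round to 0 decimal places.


Ea = R * ln(k2/k1) / (1/T1 - 1/T2)
ln(k2/k1) = ln(2.51/0.167) = 2.7100442
1/T1 - 1/T2 = 1/364 - 1/427 = 0.000405332373
Ea = 8.314 * 2.7100442 / 0.000405332373
Ea = 55587 J/mol


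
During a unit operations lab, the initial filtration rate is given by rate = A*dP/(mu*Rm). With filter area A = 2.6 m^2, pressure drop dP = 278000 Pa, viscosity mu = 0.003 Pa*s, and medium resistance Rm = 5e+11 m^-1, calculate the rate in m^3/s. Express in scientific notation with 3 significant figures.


rate = A * dP / (mu * Rm)
rate = 2.6 * 278000 / (0.003 * 5e+11)
rate = 722800.0 / 1.500e+09
rate = 4.82e-04 m^3/s


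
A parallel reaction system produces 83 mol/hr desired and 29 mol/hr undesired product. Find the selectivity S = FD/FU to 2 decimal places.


S = desired product rate / undesired product rate
S = 83 / 29
S = 2.86


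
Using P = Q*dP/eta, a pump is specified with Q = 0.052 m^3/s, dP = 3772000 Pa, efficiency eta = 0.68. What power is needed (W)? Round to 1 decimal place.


P = Q * dP / eta
P = 0.052 * 3772000 / 0.68
P = 196144.0 / 0.68
P = 288447.1 W


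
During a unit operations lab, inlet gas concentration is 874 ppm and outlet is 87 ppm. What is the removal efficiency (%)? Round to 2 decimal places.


Efficiency = (G_in - G_out) / G_in * 100%
Efficiency = (874 - 87) / 874 * 100
Efficiency = 787 / 874 * 100
Efficiency = 90.05%


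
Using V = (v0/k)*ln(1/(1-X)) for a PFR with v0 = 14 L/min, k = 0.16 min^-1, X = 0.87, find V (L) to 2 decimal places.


V = (v0/k) * ln(1/(1-X))
V = (14/0.16) * ln(1/(1-0.87))
V = 87.5 * ln(7.692308)
V = 87.5 * 2.040221
V = 178.52 L


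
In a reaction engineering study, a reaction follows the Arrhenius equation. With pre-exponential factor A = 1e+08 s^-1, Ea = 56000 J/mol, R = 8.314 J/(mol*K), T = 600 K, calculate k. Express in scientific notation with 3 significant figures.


k = A * exp(-Ea/(R*T))
k = 1e+08 * exp(-56000 / (8.314 * 600))
k = 1e+08 * exp(-11.226044)
k = 1.33e+03


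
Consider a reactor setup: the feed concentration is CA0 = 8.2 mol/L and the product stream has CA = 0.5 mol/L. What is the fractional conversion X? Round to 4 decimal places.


X = (CA0 - CA) / CA0
X = (8.2 - 0.5) / 8.2
X = 7.7 / 8.2
X = 0.9390


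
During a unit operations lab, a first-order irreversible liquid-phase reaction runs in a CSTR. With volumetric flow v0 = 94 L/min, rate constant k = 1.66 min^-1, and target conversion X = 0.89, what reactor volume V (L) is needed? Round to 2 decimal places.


V = v0 * X / (k * (1 - X))
V = 94 * 0.89 / (1.66 * (1 - 0.89))
V = 83.66 / (1.66 * 0.11)
V = 83.66 / 0.1826
V = 458.16 L


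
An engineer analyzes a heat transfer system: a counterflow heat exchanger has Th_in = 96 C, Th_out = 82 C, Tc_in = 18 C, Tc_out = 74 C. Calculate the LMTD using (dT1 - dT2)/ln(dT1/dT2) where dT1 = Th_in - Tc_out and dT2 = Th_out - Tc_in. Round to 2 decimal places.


dT1 = Th_in - Tc_out = 96 - 74 = 22
dT2 = Th_out - Tc_in = 82 - 18 = 64
LMTD = (dT1 - dT2) / ln(dT1/dT2)
LMTD = (22 - 64) / ln(22/64)
LMTD = 39.33 K


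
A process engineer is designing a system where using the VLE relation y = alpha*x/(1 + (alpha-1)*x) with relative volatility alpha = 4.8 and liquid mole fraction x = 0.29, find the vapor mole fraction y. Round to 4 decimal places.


y = alpha*x / (1 + (alpha-1)*x)
y = 4.8*0.29 / (1 + (4.8-1)*0.29)
y = 1.392 / (1 + 1.102)
y = 1.392 / 2.102
y = 0.6622


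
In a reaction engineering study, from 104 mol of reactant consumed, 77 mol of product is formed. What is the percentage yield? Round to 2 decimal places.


Yield = (moles product / moles consumed) * 100%
Yield = (77 / 104) * 100
Yield = 0.7404 * 100
Yield = 74.04%


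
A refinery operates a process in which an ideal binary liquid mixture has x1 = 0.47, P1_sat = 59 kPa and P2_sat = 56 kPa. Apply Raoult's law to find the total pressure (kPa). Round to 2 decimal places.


P = x1*P1_sat + x2*P2_sat
x2 = 1 - x1 = 1 - 0.47 = 0.53
P = 0.47*59 + 0.53*56
P = 27.73 + 29.68
P = 57.41 kPa


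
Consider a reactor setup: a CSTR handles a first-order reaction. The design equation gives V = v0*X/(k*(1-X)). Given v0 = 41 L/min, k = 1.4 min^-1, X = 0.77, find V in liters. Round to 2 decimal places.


V = v0 * X / (k * (1 - X))
V = 41 * 0.77 / (1.4 * (1 - 0.77))
V = 31.57 / (1.4 * 0.23)
V = 31.57 / 0.322
V = 98.04 L


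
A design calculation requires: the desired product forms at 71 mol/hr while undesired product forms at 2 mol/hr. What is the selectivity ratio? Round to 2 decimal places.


S = desired product rate / undesired product rate
S = 71 / 2
S = 35.50


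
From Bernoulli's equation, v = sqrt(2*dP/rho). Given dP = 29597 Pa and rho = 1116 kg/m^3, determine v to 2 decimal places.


v = sqrt(2*dP/rho)
v = sqrt(2*29597/1116)
v = sqrt(53.041219)
v = 7.28 m/s


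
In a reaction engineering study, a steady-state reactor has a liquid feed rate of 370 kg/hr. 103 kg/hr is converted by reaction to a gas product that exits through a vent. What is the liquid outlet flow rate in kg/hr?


Steady-state mass balance on the main outlet: F_out = F_in - F_removed
F_out = 370 - 103
F_out = 267 kg/hr


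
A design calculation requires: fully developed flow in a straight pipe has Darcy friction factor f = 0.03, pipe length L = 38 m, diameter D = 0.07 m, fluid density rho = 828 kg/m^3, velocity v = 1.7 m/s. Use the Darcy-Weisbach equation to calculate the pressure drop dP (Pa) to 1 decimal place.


dP = f * (L/D) * (rho*v^2/2)
dP = 0.03 * (38/0.07) * (828*1.7^2/2)
L/D = 542.85714286
rho*v^2/2 = 828*2.89/2 = 1196.46
dP = 0.03 * 542.85714286 * 1196.46
dP = 19485.2 Pa


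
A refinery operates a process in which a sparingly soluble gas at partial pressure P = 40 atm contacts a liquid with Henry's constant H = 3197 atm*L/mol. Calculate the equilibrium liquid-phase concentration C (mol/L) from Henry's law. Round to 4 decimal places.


C = P / H
C = 40 / 3197
C = 0.0125 mol/L


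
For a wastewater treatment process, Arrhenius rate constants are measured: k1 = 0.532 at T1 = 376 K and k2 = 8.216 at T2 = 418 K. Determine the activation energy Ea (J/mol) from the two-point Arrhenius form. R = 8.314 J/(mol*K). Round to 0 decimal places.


Ea = R * ln(k2/k1) / (1/T1 - 1/T2)
ln(k2/k1) = ln(8.216/0.532) = 2.7371953
1/T1 - 1/T2 = 1/376 - 1/418 = 0.00026722997
Ea = 8.314 * 2.7371953 / 0.00026722997
Ea = 85159 J/mol


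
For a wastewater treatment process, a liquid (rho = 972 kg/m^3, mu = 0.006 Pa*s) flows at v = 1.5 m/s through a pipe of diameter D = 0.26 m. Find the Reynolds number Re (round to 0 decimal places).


Re = rho * v * D / mu
Re = 972 * 1.5 * 0.26 / 0.006
Re = 379.08 / 0.006
Re = 63180


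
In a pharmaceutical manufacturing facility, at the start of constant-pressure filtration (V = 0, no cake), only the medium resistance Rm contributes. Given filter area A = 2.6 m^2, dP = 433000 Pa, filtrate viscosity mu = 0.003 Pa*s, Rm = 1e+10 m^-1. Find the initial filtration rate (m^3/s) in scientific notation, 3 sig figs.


rate = A * dP / (mu * Rm)
rate = 2.6 * 433000 / (0.003 * 1e+10)
rate = 1125800.0 / 3.000e+07
rate = 3.75e-02 m^3/s


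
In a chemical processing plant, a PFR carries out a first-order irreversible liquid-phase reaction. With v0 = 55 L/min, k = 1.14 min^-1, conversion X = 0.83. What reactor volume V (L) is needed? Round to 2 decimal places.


V = (v0/k) * ln(1/(1-X))
V = (55/1.14) * ln(1/(1-0.83))
V = 48.245614 * ln(5.882353)
V = 48.245614 * 1.771957
V = 85.49 L


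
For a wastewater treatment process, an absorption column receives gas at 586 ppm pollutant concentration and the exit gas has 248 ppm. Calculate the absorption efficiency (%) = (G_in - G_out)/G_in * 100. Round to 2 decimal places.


Efficiency = (G_in - G_out) / G_in * 100%
Efficiency = (586 - 248) / 586 * 100
Efficiency = 338 / 586 * 100
Efficiency = 57.68%


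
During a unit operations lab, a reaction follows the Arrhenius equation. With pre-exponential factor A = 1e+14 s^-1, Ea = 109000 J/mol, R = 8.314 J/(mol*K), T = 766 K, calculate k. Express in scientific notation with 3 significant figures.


k = A * exp(-Ea/(R*T))
k = 1e+14 * exp(-109000 / (8.314 * 766))
k = 1e+14 * exp(-17.115426)
k = 3.69e+06


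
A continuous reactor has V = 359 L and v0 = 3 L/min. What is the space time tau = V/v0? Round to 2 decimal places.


tau = V / v0
tau = 359 / 3
tau = 119.67 min


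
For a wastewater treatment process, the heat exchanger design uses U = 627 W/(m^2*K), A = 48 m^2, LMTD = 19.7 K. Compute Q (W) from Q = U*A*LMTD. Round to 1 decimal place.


Q = U * A * LMTD
Q = 627 * 48 * 19.7
Q = 592891.2 W


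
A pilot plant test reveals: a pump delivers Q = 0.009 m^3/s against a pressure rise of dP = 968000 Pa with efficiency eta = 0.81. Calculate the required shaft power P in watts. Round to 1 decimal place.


P = Q * dP / eta
P = 0.009 * 968000 / 0.81
P = 8712.0 / 0.81
P = 10755.6 W


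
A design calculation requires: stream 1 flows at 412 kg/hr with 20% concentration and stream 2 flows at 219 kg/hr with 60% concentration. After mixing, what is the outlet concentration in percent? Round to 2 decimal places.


Mass balance on solute: F1*x1 + F2*x2 = F3*x3
F3 = F1 + F2 = 412 + 219 = 631 kg/hr
x3 = (F1*x1 + F2*x2)/F3
x3 = (412*0.2 + 219*0.6) / 631
x3 = 33.88%


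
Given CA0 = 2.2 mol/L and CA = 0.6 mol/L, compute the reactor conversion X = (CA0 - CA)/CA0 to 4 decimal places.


X = (CA0 - CA) / CA0
X = (2.2 - 0.6) / 2.2
X = 1.6 / 2.2
X = 0.7273


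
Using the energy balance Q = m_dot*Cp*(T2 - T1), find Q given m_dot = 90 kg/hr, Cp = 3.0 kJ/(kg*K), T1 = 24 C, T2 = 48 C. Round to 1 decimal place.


Q = m_dot * Cp * (T2 - T1)
Q = 90 * 3.0 * (48 - 24)
Q = 90 * 3.0 * 24
Q = 6480.0 kJ/hr


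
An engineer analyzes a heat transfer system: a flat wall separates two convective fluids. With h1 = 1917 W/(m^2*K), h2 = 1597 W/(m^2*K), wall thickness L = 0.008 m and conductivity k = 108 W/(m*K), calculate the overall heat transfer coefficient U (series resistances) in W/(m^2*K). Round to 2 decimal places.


1/U = 1/h1 + L/k + 1/h2
1/U = 1/1917 + 0.008/108 + 1/1597
1/U = 0.0005216484 + 7.40741e-05 + 0.0006261741
1/U = 0.0012218966
U = 818.40 W/(m^2*K)


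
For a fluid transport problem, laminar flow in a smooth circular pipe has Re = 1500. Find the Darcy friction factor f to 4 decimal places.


f = 64 / Re
f = 64 / 1500
f = 0.0427


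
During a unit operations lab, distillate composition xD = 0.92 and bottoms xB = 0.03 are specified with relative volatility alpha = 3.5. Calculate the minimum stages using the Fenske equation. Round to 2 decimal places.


N_min = ln((xD*(1-xB))/(xB*(1-xD))) / ln(alpha)
Numerator inside ln: 0.8924 / 0.0024 = 371.833333
ln(371.833333) = 5.918446
ln(alpha) = ln(3.5) = 1.252763
N_min = 5.918446 / 1.252763 = 4.72


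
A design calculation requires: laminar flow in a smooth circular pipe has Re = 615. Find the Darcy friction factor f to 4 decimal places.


f = 64 / Re
f = 64 / 615
f = 0.1041


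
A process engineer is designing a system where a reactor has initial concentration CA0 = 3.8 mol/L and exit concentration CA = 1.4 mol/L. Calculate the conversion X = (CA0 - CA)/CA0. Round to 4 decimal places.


X = (CA0 - CA) / CA0
X = (3.8 - 1.4) / 3.8
X = 2.4 / 3.8
X = 0.6316


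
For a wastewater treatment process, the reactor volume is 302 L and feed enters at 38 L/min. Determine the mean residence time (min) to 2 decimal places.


tau = V / v0
tau = 302 / 38
tau = 7.95 min


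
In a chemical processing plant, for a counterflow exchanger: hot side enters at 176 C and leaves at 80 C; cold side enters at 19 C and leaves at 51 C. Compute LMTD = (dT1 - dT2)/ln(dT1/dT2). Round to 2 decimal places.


dT1 = Th_in - Tc_out = 176 - 51 = 125
dT2 = Th_out - Tc_in = 80 - 19 = 61
LMTD = (dT1 - dT2) / ln(dT1/dT2)
LMTD = (125 - 61) / ln(125/61)
LMTD = 89.21 K


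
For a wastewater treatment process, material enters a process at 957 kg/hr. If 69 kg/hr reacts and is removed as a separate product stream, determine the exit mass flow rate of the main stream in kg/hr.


Steady-state mass balance on the main outlet: F_out = F_in - F_removed
F_out = 957 - 69
F_out = 888 kg/hr


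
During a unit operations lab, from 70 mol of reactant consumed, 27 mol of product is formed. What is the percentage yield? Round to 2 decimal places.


Yield = (moles product / moles consumed) * 100%
Yield = (27 / 70) * 100
Yield = 0.3857 * 100
Yield = 38.57%


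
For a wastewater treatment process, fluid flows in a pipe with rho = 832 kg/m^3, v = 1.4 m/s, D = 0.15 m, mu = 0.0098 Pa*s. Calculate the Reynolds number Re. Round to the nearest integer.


Re = rho * v * D / mu
Re = 832 * 1.4 * 0.15 / 0.0098
Re = 174.72 / 0.0098
Re = 17829


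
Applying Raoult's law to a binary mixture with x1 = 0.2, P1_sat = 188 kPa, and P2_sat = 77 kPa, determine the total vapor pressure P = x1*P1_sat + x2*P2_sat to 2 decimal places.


P = x1*P1_sat + x2*P2_sat
x2 = 1 - x1 = 1 - 0.2 = 0.8
P = 0.2*188 + 0.8*77
P = 37.6 + 61.6
P = 99.20 kPa


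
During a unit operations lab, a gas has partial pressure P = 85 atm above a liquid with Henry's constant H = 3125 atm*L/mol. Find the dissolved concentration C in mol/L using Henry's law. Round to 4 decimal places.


C = P / H
C = 85 / 3125
C = 0.0272 mol/L


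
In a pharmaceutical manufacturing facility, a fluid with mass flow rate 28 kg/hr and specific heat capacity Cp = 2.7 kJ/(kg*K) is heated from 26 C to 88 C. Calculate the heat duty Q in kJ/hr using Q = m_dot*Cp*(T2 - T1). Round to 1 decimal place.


Q = m_dot * Cp * (T2 - T1)
Q = 28 * 2.7 * (88 - 26)
Q = 28 * 2.7 * 62
Q = 4687.2 kJ/hr


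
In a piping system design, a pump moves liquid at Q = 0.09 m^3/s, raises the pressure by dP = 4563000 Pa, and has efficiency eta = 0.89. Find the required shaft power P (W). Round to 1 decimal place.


P = Q * dP / eta
P = 0.09 * 4563000 / 0.89
P = 410670.0 / 0.89
P = 461427.0 W


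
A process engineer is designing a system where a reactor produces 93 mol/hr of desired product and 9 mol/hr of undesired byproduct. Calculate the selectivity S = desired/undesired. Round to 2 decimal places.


S = desired product rate / undesired product rate
S = 93 / 9
S = 10.33


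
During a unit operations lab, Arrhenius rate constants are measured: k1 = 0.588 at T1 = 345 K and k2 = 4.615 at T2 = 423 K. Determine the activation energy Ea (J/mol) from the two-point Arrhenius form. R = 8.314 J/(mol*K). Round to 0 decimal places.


Ea = R * ln(k2/k1) / (1/T1 - 1/T2)
ln(k2/k1) = ln(4.615/0.588) = 2.0603402
1/T1 - 1/T2 = 1/345 - 1/423 = 0.000534484531
Ea = 8.314 * 2.0603402 / 0.000534484531
Ea = 32049 J/mol


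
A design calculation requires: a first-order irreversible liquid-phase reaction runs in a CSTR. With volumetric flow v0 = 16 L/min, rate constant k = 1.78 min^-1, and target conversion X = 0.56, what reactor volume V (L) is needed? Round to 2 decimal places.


V = v0 * X / (k * (1 - X))
V = 16 * 0.56 / (1.78 * (1 - 0.56))
V = 8.96 / (1.78 * 0.44)
V = 8.96 / 0.7832
V = 11.44 L


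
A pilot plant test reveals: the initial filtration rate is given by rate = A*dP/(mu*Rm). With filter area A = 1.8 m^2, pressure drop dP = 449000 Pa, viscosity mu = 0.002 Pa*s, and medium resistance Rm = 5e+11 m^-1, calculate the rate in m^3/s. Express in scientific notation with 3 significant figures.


rate = A * dP / (mu * Rm)
rate = 1.8 * 449000 / (0.002 * 5e+11)
rate = 808200.0 / 1.000e+09
rate = 8.08e-04 m^3/s


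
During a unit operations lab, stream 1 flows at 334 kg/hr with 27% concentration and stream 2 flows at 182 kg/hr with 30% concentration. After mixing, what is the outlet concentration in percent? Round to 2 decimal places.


Mass balance on solute: F1*x1 + F2*x2 = F3*x3
F3 = F1 + F2 = 334 + 182 = 516 kg/hr
x3 = (F1*x1 + F2*x2)/F3
x3 = (334*0.27 + 182*0.3) / 516
x3 = 28.06%


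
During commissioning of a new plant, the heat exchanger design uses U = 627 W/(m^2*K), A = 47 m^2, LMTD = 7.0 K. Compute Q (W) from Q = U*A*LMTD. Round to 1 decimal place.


Q = U * A * LMTD
Q = 627 * 47 * 7.0
Q = 206283.0 W


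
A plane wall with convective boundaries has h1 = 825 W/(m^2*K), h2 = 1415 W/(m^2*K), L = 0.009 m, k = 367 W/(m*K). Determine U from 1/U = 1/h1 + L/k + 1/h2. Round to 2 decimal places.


1/U = 1/h1 + L/k + 1/h2
1/U = 1/825 + 0.009/367 + 1/1415
1/U = 0.0012121212 + 2.45232e-05 + 0.0007067138
1/U = 0.0019433582
U = 514.57 W/(m^2*K)


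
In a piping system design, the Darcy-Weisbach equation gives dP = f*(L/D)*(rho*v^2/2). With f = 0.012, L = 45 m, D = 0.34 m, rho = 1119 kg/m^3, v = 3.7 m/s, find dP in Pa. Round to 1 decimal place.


dP = f * (L/D) * (rho*v^2/2)
dP = 0.012 * (45/0.34) * (1119*3.7^2/2)
L/D = 132.35294118
rho*v^2/2 = 1119*13.69/2 = 7659.555
dP = 0.012 * 132.35294118 * 7659.555
dP = 12165.2 Pa


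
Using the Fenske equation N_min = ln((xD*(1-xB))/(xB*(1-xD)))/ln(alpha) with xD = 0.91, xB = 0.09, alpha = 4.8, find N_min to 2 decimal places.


N_min = ln((xD*(1-xB))/(xB*(1-xD))) / ln(alpha)
Numerator inside ln: 0.8281 / 0.0081 = 102.234568
ln(102.234568) = 4.62727
ln(alpha) = ln(4.8) = 1.568616
N_min = 4.62727 / 1.568616 = 2.95


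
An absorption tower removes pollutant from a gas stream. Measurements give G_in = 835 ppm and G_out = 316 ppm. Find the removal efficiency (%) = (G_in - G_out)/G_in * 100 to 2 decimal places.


Efficiency = (G_in - G_out) / G_in * 100%
Efficiency = (835 - 316) / 835 * 100
Efficiency = 519 / 835 * 100
Efficiency = 62.16%


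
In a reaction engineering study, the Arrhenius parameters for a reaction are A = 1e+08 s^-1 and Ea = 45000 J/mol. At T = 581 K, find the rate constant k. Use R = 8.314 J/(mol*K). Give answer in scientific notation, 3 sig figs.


k = A * exp(-Ea/(R*T))
k = 1e+08 * exp(-45000 / (8.314 * 581))
k = 1e+08 * exp(-9.315933)
k = 9.00e+03


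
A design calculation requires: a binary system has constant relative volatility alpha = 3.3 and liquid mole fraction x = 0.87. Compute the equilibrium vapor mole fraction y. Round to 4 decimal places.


y = alpha*x / (1 + (alpha-1)*x)
y = 3.3*0.87 / (1 + (3.3-1)*0.87)
y = 2.871 / (1 + 2.001)
y = 2.871 / 3.001
y = 0.9567


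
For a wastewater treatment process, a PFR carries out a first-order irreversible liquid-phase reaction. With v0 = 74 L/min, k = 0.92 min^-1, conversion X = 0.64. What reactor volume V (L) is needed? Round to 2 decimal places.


V = (v0/k) * ln(1/(1-X))
V = (74/0.92) * ln(1/(1-0.64))
V = 80.434783 * ln(2.777778)
V = 80.434783 * 1.021651
V = 82.18 L


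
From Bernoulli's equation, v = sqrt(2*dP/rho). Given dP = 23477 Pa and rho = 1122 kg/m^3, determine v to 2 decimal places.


v = sqrt(2*dP/rho)
v = sqrt(2*23477/1122)
v = sqrt(41.848485)
v = 6.47 m/s


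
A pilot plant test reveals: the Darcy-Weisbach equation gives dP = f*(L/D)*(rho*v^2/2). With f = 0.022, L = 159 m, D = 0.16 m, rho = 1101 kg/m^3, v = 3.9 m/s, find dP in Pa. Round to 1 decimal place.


dP = f * (L/D) * (rho*v^2/2)
dP = 0.022 * (159/0.16) * (1101*3.9^2/2)
L/D = 993.75
rho*v^2/2 = 1101*15.21/2 = 8373.105
dP = 0.022 * 993.75 * 8373.105
dP = 183057.0 Pa


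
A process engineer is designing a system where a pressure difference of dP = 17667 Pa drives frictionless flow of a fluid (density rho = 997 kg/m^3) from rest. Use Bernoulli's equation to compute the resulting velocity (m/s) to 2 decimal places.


v = sqrt(2*dP/rho)
v = sqrt(2*17667/997)
v = sqrt(35.440321)
v = 5.95 m/s


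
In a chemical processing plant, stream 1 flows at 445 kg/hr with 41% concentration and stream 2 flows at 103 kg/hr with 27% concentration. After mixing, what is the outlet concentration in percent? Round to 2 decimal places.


Mass balance on solute: F1*x1 + F2*x2 = F3*x3
F3 = F1 + F2 = 445 + 103 = 548 kg/hr
x3 = (F1*x1 + F2*x2)/F3
x3 = (445*0.41 + 103*0.27) / 548
x3 = 38.37%


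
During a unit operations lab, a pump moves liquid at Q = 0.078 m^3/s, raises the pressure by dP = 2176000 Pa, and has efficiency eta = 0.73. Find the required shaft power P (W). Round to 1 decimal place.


P = Q * dP / eta
P = 0.078 * 2176000 / 0.73
P = 169728.0 / 0.73
P = 232504.1 W


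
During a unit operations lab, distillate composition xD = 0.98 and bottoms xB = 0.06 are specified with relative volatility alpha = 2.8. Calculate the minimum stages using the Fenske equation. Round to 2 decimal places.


N_min = ln((xD*(1-xB))/(xB*(1-xD))) / ln(alpha)
Numerator inside ln: 0.9212 / 0.0012 = 767.666667
ln(767.666667) = 6.643356
ln(alpha) = ln(2.8) = 1.029619
N_min = 6.643356 / 1.029619 = 6.45


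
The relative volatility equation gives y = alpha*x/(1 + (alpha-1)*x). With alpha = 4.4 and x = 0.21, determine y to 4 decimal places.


y = alpha*x / (1 + (alpha-1)*x)
y = 4.4*0.21 / (1 + (4.4-1)*0.21)
y = 0.924 / (1 + 0.714)
y = 0.924 / 1.714
y = 0.5391


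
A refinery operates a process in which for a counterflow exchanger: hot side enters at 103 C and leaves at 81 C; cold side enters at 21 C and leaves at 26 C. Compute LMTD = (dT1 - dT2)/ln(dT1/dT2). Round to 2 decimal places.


dT1 = Th_in - Tc_out = 103 - 26 = 77
dT2 = Th_out - Tc_in = 81 - 21 = 60
LMTD = (dT1 - dT2) / ln(dT1/dT2)
LMTD = (77 - 60) / ln(77/60)
LMTD = 68.15 K


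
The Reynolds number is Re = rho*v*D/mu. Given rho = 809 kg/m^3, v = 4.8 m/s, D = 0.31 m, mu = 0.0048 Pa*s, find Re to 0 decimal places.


Re = rho * v * D / mu
Re = 809 * 4.8 * 0.31 / 0.0048
Re = 1203.792 / 0.0048
Re = 250790


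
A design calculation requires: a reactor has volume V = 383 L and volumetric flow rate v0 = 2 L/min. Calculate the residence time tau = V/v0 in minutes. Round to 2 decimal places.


tau = V / v0
tau = 383 / 2
tau = 191.50 min


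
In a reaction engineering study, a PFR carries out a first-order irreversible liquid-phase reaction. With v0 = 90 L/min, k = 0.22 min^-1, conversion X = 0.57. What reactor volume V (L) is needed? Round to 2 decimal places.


V = (v0/k) * ln(1/(1-X))
V = (90/0.22) * ln(1/(1-0.57))
V = 409.090909 * ln(2.325581)
V = 409.090909 * 0.84397
V = 345.26 L


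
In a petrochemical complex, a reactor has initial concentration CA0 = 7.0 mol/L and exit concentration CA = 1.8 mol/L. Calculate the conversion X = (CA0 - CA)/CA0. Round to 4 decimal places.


X = (CA0 - CA) / CA0
X = (7.0 - 1.8) / 7.0
X = 5.2 / 7.0
X = 0.7429


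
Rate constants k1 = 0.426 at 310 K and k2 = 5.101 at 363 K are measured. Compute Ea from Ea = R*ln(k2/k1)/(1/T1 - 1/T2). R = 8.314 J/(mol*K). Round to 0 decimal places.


Ea = R * ln(k2/k1) / (1/T1 - 1/T2)
ln(k2/k1) = ln(5.101/0.426) = 2.4827525
1/T1 - 1/T2 = 1/310 - 1/363 = 0.000470985515
Ea = 8.314 * 2.4827525 / 0.000470985515
Ea = 43826 J/mol


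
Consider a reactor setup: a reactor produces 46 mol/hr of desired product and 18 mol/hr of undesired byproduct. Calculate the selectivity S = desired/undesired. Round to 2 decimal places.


S = desired product rate / undesired product rate
S = 46 / 18
S = 2.56


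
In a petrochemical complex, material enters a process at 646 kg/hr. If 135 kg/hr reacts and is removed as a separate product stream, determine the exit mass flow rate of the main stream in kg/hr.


Steady-state mass balance on the main outlet: F_out = F_in - F_removed
F_out = 646 - 135
F_out = 511 kg/hr


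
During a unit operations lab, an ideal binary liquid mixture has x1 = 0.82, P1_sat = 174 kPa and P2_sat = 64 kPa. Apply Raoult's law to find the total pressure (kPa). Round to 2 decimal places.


P = x1*P1_sat + x2*P2_sat
x2 = 1 - x1 = 1 - 0.82 = 0.18
P = 0.82*174 + 0.18*64
P = 142.68 + 11.52
P = 154.20 kPa


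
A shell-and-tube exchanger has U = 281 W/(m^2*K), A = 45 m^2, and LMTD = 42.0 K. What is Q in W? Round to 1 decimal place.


Q = U * A * LMTD
Q = 281 * 45 * 42.0
Q = 531090.0 W


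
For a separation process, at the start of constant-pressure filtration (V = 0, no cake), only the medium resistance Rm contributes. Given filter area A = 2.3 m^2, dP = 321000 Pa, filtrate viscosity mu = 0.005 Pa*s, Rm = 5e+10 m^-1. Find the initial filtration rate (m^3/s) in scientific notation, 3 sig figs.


rate = A * dP / (mu * Rm)
rate = 2.3 * 321000 / (0.005 * 5e+10)
rate = 738300.0 / 2.500e+08
rate = 2.95e-03 m^3/s


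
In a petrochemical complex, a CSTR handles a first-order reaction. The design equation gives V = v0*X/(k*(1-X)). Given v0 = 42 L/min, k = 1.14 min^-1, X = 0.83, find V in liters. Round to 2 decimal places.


V = v0 * X / (k * (1 - X))
V = 42 * 0.83 / (1.14 * (1 - 0.83))
V = 34.86 / (1.14 * 0.17)
V = 34.86 / 0.1938
V = 179.88 L


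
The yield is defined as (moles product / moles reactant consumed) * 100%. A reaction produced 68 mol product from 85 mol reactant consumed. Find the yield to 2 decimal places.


Yield = (moles product / moles consumed) * 100%
Yield = (68 / 85) * 100
Yield = 0.8 * 100
Yield = 80.00%


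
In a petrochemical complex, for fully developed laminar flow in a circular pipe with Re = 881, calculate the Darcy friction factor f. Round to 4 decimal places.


f = 64 / Re
f = 64 / 881
f = 0.0726


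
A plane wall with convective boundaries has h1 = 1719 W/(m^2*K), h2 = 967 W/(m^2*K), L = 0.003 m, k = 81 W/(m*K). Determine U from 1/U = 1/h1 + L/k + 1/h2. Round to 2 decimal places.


1/U = 1/h1 + L/k + 1/h2
1/U = 1/1719 + 0.003/81 + 1/967
1/U = 0.0005817336 + 3.7037e-05 + 0.0010341262
1/U = 0.0016528968
U = 605.00 W/(m^2*K)


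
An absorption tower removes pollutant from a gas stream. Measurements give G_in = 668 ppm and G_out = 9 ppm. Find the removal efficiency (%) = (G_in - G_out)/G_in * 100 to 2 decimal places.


Efficiency = (G_in - G_out) / G_in * 100%
Efficiency = (668 - 9) / 668 * 100
Efficiency = 659 / 668 * 100
Efficiency = 98.65%


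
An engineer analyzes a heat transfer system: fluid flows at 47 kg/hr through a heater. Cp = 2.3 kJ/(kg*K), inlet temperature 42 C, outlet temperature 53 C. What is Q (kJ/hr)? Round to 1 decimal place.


Q = m_dot * Cp * (T2 - T1)
Q = 47 * 2.3 * (53 - 42)
Q = 47 * 2.3 * 11
Q = 1189.1 kJ/hr


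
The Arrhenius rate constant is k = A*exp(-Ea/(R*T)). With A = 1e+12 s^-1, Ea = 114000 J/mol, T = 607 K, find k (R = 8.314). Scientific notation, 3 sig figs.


k = A * exp(-Ea/(R*T))
k = 1e+12 * exp(-114000 / (8.314 * 607))
k = 1e+12 * exp(-22.589475)
k = 1.55e+02


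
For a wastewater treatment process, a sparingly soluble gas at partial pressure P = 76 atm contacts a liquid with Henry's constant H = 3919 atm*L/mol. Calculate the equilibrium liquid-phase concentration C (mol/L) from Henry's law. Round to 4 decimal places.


C = P / H
C = 76 / 3919
C = 0.0194 mol/L


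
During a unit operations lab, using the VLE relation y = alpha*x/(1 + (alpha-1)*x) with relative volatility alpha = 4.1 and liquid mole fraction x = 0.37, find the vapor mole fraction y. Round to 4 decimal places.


y = alpha*x / (1 + (alpha-1)*x)
y = 4.1*0.37 / (1 + (4.1-1)*0.37)
y = 1.517 / (1 + 1.147)
y = 1.517 / 2.147
y = 0.7066


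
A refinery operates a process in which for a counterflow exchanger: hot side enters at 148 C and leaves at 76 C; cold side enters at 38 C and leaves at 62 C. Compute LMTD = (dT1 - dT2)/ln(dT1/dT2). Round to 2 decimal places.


dT1 = Th_in - Tc_out = 148 - 62 = 86
dT2 = Th_out - Tc_in = 76 - 38 = 38
LMTD = (dT1 - dT2) / ln(dT1/dT2)
LMTD = (86 - 38) / ln(86/38)
LMTD = 58.77 K


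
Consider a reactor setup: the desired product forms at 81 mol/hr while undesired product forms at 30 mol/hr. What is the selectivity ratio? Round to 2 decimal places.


S = desired product rate / undesired product rate
S = 81 / 30
S = 2.70


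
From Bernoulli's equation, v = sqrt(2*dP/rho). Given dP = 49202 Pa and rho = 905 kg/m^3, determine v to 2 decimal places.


v = sqrt(2*dP/rho)
v = sqrt(2*49202/905)
v = sqrt(108.733702)
v = 10.43 m/s


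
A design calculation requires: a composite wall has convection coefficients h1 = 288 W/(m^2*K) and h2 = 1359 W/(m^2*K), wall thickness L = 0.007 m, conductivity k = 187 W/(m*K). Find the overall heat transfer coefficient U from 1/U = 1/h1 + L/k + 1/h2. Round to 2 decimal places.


1/U = 1/h1 + L/k + 1/h2
1/U = 1/288 + 0.007/187 + 1/1359
1/U = 0.0034722222 + 3.74332e-05 + 0.0007358352
1/U = 0.0042454906
U = 235.54 W/(m^2*K)


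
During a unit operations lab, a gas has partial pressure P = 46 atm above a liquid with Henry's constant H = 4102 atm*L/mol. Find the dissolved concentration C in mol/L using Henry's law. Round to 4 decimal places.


C = P / H
C = 46 / 4102
C = 0.0112 mol/L


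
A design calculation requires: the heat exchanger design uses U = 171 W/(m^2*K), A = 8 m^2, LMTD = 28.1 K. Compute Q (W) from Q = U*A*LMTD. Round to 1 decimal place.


Q = U * A * LMTD
Q = 171 * 8 * 28.1
Q = 38440.8 W


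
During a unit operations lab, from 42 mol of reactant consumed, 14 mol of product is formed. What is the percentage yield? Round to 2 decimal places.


Yield = (moles product / moles consumed) * 100%
Yield = (14 / 42) * 100
Yield = 0.3333 * 100
Yield = 33.33%


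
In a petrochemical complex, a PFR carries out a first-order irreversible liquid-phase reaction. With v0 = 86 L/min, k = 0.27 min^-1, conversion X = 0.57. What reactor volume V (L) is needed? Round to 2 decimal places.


V = (v0/k) * ln(1/(1-X))
V = (86/0.27) * ln(1/(1-0.57))
V = 318.518519 * ln(2.325581)
V = 318.518519 * 0.84397
V = 268.82 L


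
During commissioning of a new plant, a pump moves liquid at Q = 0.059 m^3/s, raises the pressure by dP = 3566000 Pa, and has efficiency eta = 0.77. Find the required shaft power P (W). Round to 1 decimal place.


P = Q * dP / eta
P = 0.059 * 3566000 / 0.77
P = 210394.0 / 0.77
P = 273239.0 W


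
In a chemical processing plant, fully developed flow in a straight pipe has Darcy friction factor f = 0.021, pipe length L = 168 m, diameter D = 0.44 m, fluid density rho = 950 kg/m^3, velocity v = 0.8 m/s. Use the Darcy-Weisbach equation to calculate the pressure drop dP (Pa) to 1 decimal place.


dP = f * (L/D) * (rho*v^2/2)
dP = 0.021 * (168/0.44) * (950*0.8^2/2)
L/D = 381.81818182
rho*v^2/2 = 950*0.64/2 = 304.0
dP = 0.021 * 381.81818182 * 304.0
dP = 2437.5 Pa


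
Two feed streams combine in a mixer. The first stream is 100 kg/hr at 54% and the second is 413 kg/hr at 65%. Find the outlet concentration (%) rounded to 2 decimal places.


Mass balance on solute: F1*x1 + F2*x2 = F3*x3
F3 = F1 + F2 = 100 + 413 = 513 kg/hr
x3 = (F1*x1 + F2*x2)/F3
x3 = (100*0.54 + 413*0.65) / 513
x3 = 62.86%


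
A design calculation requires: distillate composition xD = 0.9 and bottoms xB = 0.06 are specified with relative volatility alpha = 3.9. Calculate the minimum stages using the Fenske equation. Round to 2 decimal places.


N_min = ln((xD*(1-xB))/(xB*(1-xD))) / ln(alpha)
Numerator inside ln: 0.846 / 0.006 = 141.0
ln(141.0) = 4.94876
ln(alpha) = ln(3.9) = 1.360977
N_min = 4.94876 / 1.360977 = 3.64


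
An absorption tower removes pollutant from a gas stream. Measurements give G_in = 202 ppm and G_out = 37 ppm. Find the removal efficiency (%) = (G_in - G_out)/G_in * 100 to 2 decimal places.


Efficiency = (G_in - G_out) / G_in * 100%
Efficiency = (202 - 37) / 202 * 100
Efficiency = 165 / 202 * 100
Efficiency = 81.68%


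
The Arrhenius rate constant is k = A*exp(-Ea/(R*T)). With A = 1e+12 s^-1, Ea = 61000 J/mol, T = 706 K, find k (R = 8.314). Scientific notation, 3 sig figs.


k = A * exp(-Ea/(R*T))
k = 1e+12 * exp(-61000 / (8.314 * 706))
k = 1e+12 * exp(-10.392382)
k = 3.07e+07


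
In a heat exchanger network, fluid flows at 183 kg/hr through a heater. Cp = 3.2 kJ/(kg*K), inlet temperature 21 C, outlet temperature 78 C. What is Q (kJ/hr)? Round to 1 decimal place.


Q = m_dot * Cp * (T2 - T1)
Q = 183 * 3.2 * (78 - 21)
Q = 183 * 3.2 * 57
Q = 33379.2 kJ/hr


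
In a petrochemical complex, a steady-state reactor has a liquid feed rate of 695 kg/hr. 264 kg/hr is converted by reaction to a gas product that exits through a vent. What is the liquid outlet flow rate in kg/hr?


Steady-state mass balance on the main outlet: F_out = F_in - F_removed
F_out = 695 - 264
F_out = 431 kg/hr


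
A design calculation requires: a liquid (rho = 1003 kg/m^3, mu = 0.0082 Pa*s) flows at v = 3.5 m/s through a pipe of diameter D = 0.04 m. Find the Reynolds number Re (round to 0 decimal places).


Re = rho * v * D / mu
Re = 1003 * 3.5 * 0.04 / 0.0082
Re = 140.42 / 0.0082
Re = 17124


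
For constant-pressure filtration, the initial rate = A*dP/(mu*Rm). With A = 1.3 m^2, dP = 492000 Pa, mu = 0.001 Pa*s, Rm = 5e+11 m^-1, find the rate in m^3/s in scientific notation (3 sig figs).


rate = A * dP / (mu * Rm)
rate = 1.3 * 492000 / (0.001 * 5e+11)
rate = 639600.0 / 5.000e+08
rate = 1.28e-03 m^3/s


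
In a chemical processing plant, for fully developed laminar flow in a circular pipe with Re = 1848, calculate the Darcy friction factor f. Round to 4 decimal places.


f = 64 / Re
f = 64 / 1848
f = 0.0346
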